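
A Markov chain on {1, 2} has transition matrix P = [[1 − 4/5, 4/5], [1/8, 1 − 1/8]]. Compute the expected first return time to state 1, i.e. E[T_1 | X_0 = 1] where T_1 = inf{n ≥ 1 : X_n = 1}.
E[T_1 | X_0 = 1] = 1/π_1 = 37/5

For an irreducible recurrent Markov chain with stationary distribution π, E[T_i | X_0 = i] = 1/π_i (Kac's formula). Here π_1 = (1/8)/(4/5 + 1/8) = (1/8)/(37/40) = 5/37, so E[T_1 | X_0 = 1] = 1/π_1 = (4/5 + 1/8)/(1/8) = (37/40)/(1/8) = 37/5.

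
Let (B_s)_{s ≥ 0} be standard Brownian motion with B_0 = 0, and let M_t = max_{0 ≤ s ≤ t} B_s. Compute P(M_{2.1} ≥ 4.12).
P(M_{2.1} ≥ 4.12) = 2·P(B_{2.1} ≥ 4.12) = 2(1 − Φ(4.12/√2.1)) ≈ 0.0045

By the reflection principle for Brownian motion, P(M_t ≥ a) = 2 · P(B_t ≥ a) for a ≥ 0. Since B_t ~ N(0, t), P(B_t ≥ 4.12) = 1 − Φ(4.12/√t) = 1 − Φ(4.12/√2.1) = 1 − Φ(2.8431). So
  P(M_{2.1} ≥ 4.12) = 2(1 − Φ(2.8431)) ≈ 0.0045.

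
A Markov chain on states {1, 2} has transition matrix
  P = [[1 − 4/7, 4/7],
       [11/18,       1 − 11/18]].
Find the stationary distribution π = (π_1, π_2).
π_1 = 77/149, π_2 = 72/149

Solve πP = π with π_1 + π_2 = 1. From πP = π: π_1 · (1 − 4/7) + π_2 · 11/18 = π_1 ⇒ π_2 · 11/18 = π_1 · 4/7 ⇒ π_2/π_1 = (4/7)/(11/18) = 72/77. Together with π_1 + π_2 = 1:
  π_1 = (11/18)/(4/7 + 11/18) = (11/18)/(149/126) = 77/149,
  π_2 = (4/7)/(4/7 + 11/18) = (4/7)/(149/126) = 72/149.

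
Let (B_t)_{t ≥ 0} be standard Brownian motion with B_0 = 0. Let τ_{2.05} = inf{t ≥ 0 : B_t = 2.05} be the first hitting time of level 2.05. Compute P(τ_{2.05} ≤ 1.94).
P(τ_{2.05} ≤ 1.94) = 2(1 − Φ(2.05/√1.94)) = 2(1 − Φ(1.4718)) ≈ 0.1411

By the reflection principle for standard BM, P(τ_b ≤ t) = 2 · P(B_t ≥ b). Since B_t ~ N(0, t), P(B_t ≥ 2.05) = 1 − Φ(2.05/√t) = 1 − Φ(2.05/√1.94) = 1 − Φ(1.4718) ≈ 0.07054. Doubling: P(τ_{2.05} ≤ 1.94) ≈ 2 · 0.07054 = 0.14108 ≈ 0.1411.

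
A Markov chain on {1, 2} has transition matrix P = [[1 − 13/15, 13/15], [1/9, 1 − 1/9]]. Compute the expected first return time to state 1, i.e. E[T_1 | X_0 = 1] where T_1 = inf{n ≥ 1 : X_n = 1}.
E[T_1 | X_0 = 1] = 1/π_1 = 44/5

For an irreducible recurrent Markov chain with stationary distribution π, E[T_i | X_0 = i] = 1/π_i (Kac's formula). Here π_1 = (1/9)/(13/15 + 1/9) = (1/9)/(44/45) = 5/44, so E[T_1 | X_0 = 1] = 1/π_1 = (13/15 + 1/9)/(1/9) = (44/45)/(1/9) = 44/5.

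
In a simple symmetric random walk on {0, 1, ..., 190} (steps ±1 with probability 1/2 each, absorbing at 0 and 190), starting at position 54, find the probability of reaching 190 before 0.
P(hit 190 before 0) = 54/190 = 27/95

Let u_k = P(hit 190 before 0 | start at k). Then u_0 = 0, u_190 = 1, and u_k = u_{k-1}/2 + u_{k+1}/2 for 1 ≤ k ≤ 189. This harmonic recurrence is solved by u_k = k/190, giving u_54 = 54/190 = 27/95.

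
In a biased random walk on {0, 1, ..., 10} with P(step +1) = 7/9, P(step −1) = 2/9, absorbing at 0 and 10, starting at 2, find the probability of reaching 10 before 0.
P(hit 10 before 0) = (1 − (2/7)^2) / (1 − (2/7)^10) = 5764801/6277205

Let u_k denote P(reach 10 before 0 | start at k). Boundary: u_0 = 0, u_10 = 1. Recurrence: u_k = 7/9·u_{k+1} + 2/9·u_{k-1} for 1 ≤ k ≤ 9. Try u_k = A + B·r^k with r = q/p = (2/9)/(7/9) = 2/7. Substitution satisfies the recurrence; boundary conditions give:
  u_k = (1 − r^k) / (1 − r^N) = (1 − (2/7)^2) / (1 − (2/7)^10) = 5764801/6277205.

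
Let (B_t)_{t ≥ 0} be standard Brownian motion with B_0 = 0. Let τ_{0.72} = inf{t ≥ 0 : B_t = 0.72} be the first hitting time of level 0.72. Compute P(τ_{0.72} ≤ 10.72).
P(τ_{0.72} ≤ 10.72) = 2(1 − Φ(0.72/√10.72)) = 2(1 − Φ(0.2199)) ≈ 0.8259

By the reflection principle for standard BM, P(τ_b ≤ t) = 2 · P(B_t ≥ b). Since B_t ~ N(0, t), P(B_t ≥ 0.72) = 1 − Φ(0.72/√t) = 1 − Φ(0.72/√10.72) = 1 − Φ(0.2199) ≈ 0.41297. Doubling: P(τ_{0.72} ≤ 10.72) ≈ 2 · 0.41297 = 0.82594 ≈ 0.8259.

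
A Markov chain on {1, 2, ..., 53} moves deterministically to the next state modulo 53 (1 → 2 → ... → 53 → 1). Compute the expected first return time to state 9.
E[T_9 | X_0 = 9] = 53

The chain cycles deterministically, so starting at state 9 it returns in exactly 53 steps. Equivalently, the stationary distribution is uniform π_j = 1/53 for every state j, so by Kac's formula E[T_9] = 1/π_9 = 53.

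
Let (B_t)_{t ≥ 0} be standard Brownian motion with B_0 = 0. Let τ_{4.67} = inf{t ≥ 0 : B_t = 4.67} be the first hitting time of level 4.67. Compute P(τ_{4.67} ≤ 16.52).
P(τ_{4.67} ≤ 16.52) = 2(1 − Φ(4.67/√16.52)) = 2(1 − Φ(1.1490)) ≈ 0.2506

By the reflection principle for standard BM, P(τ_b ≤ t) = 2 · P(B_t ≥ b). Since B_t ~ N(0, t), P(B_t ≥ 4.67) = 1 − Φ(4.67/√t) = 1 − Φ(4.67/√16.52) = 1 − Φ(1.1490) ≈ 0.12528. Doubling: P(τ_{4.67} ≤ 16.52) ≈ 2 · 0.12528 = 0.25056 ≈ 0.2506.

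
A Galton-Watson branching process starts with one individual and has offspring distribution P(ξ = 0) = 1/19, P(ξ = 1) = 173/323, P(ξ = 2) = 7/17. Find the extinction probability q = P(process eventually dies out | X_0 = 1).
q = 17/133

The pgf is f(s) = 1/19 + 173/323·s + 7/17·s². The extinction probability q is the smallest fixed point of f in [0, 1]. Setting s = f(s):
  7/17·s² + (173/323 − 1)·s + 1/19 = 0
  7/17·s² − (1/19 + 7/17)·s + 1/19 = 0
which factors as (s − 1)·(7/17·s − 1/19) = 0, giving roots s = 1 and s = (1/19)/(7/17) = 17/133.
Mean offspring μ = 173/323 + 2·7/17 = 439/323 > 1 (supercritical), so q < 1. The extinction probability is the smaller root: q = (1/19)/(7/17) = 17/133.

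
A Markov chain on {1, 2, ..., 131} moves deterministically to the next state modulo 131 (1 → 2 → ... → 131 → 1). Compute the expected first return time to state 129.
E[T_129 | X_0 = 129] = 131

The chain cycles deterministically, so starting at state 129 it returns in exactly 131 steps. Equivalently, the stationary distribution is uniform π_j = 1/131 for every state j, so by Kac's formula E[T_129] = 1/π_129 = 131.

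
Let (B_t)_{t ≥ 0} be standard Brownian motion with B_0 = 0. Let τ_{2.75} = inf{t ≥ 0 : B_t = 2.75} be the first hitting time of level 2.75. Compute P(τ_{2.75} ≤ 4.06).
P(τ_{2.75} ≤ 4.06) = 2(1 − Φ(2.75/√4.06)) = 2(1 − Φ(1.3648)) ≈ 0.1723

By the reflection principle for standard BM, P(τ_b ≤ t) = 2 · P(B_t ≥ b). Since B_t ~ N(0, t), P(B_t ≥ 2.75) = 1 − Φ(2.75/√t) = 1 − Φ(2.75/√4.06) = 1 − Φ(1.3648) ≈ 0.08616. Doubling: P(τ_{2.75} ≤ 4.06) ≈ 2 · 0.08616 = 0.17232 ≈ 0.1723.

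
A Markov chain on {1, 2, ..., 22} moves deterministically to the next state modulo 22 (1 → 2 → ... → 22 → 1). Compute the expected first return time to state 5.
E[T_5 | X_0 = 5] = 22

The chain cycles deterministically, so starting at state 5 it returns in exactly 22 steps. Equivalently, the stationary distribution is uniform π_j = 1/22 for every state j, so by Kac's formula E[T_5] = 1/π_5 = 22.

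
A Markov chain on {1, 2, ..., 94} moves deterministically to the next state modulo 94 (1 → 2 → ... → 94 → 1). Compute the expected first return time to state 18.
E[T_18 | X_0 = 18] = 94

The chain cycles deterministically, so starting at state 18 it returns in exactly 94 steps. Equivalently, the stationary distribution is uniform π_j = 1/94 for every state j, so by Kac's formula E[T_18] = 1/π_18 = 94.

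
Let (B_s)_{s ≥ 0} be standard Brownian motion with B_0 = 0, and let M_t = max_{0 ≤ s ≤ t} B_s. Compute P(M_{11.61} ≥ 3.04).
P(M_{11.61} ≥ 3.04) = 2·P(B_{11.61} ≥ 3.04) = 2(1 − Φ(3.04/√11.61)) ≈ 0.3723

By the reflection principle for Brownian motion, P(M_t ≥ a) = 2 · P(B_t ≥ a) for a ≥ 0. Since B_t ~ N(0, t), P(B_t ≥ 3.04) = 1 − Φ(3.04/√t) = 1 − Φ(3.04/√11.61) = 1 − Φ(0.8922). So
  P(M_{11.61} ≥ 3.04) = 2(1 − Φ(0.8922)) ≈ 0.3723.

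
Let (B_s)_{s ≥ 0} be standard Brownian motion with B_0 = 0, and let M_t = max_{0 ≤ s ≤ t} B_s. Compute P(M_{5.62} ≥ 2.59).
P(M_{5.62} ≥ 2.59) = 2·P(B_{5.62} ≥ 2.59) = 2(1 − Φ(2.59/√5.62)) ≈ 0.2746

By the reflection principle for Brownian motion, P(M_t ≥ a) = 2 · P(B_t ≥ a) for a ≥ 0. Since B_t ~ N(0, t), P(B_t ≥ 2.59) = 1 − Φ(2.59/√t) = 1 − Φ(2.59/√5.62) = 1 − Φ(1.0925). So
  P(M_{5.62} ≥ 2.59) = 2(1 − Φ(1.0925)) ≈ 0.2746.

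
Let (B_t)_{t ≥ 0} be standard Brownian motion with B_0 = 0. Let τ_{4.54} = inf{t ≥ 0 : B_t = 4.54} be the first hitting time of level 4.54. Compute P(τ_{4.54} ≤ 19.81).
P(τ_{4.54} ≤ 19.81) = 2(1 − Φ(4.54/√19.81)) = 2(1 − Φ(1.0200)) ≈ 0.3077

By the reflection principle for standard BM, P(τ_b ≤ t) = 2 · P(B_t ≥ b). Since B_t ~ N(0, t), P(B_t ≥ 4.54) = 1 − Φ(4.54/√t) = 1 − Φ(4.54/√19.81) = 1 − Φ(1.0200) ≈ 0.15386. Doubling: P(τ_{4.54} ≤ 19.81) ≈ 2 · 0.15386 = 0.30772 ≈ 0.3077.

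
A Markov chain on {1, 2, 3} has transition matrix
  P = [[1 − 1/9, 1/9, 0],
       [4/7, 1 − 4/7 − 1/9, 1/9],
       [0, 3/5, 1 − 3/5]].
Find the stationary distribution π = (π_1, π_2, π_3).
π = (243/299, 189/1196, 35/1196)

This is a birth-death chain on three states, which satisfies detailed balance: π_1 · P_{12} = π_2 · P_{21} and π_2 · P_{23} = π_3 · P_{32}.
From π_1 · 1/9 = π_2 · 4/7: π_2/π_1 = (1/9)/(4/7) = 7/36.
From π_2 · 1/9 = π_3 · 3/5: π_3/π_2 = (1/9)/(3/5) = 5/27.
Take π_1 proportional to 1; then unnormalized π = (1, 7/36, 35/972). Normalize by dividing by the sum 299/243:
  π = (243/299, 189/1196, 35/1196).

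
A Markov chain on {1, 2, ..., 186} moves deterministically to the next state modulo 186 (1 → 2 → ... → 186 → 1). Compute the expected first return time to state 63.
E[T_63 | X_0 = 63] = 186

The chain cycles deterministically, so starting at state 63 it returns in exactly 186 steps. Equivalently, the stationary distribution is uniform π_j = 1/186 for every state j, so by Kac's formula E[T_63] = 1/π_63 = 186.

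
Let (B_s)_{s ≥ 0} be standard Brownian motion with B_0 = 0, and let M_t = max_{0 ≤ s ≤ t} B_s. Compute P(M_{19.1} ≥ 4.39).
P(M_{19.1} ≥ 4.39) = 2·P(B_{19.1} ≥ 4.39) = 2(1 − Φ(4.39/√19.1)) ≈ 0.3151

By the reflection principle for Brownian motion, P(M_t ≥ a) = 2 · P(B_t ≥ a) for a ≥ 0. Since B_t ~ N(0, t), P(B_t ≥ 4.39) = 1 − Φ(4.39/√t) = 1 − Φ(4.39/√19.1) = 1 − Φ(1.0045). So
  P(M_{19.1} ≥ 4.39) = 2(1 − Φ(1.0045)) ≈ 0.3151.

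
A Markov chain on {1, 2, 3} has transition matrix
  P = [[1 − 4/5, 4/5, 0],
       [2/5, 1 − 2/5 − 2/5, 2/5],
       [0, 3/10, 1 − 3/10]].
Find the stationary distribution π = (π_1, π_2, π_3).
π = (3/17, 6/17, 8/17)

This is a birth-death chain on three states, which satisfies detailed balance: π_1 · P_{12} = π_2 · P_{21} and π_2 · P_{23} = π_3 · P_{32}.
From π_1 · 4/5 = π_2 · 2/5: π_2/π_1 = (4/5)/(2/5) = 2.
From π_2 · 2/5 = π_3 · 3/10: π_3/π_2 = (2/5)/(3/10) = 4/3.
Take π_1 proportional to 1; then unnormalized π = (1, 2, 8/3). Normalize by dividing by the sum 17/3:
  π = (3/17, 6/17, 8/17).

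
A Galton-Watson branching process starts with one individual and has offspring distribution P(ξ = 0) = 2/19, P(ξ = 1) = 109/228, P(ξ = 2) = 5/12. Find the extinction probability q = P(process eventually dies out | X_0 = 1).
q = 24/95

The pgf is f(s) = 2/19 + 109/228·s + 5/12·s². The extinction probability q is the smallest fixed point of f in [0, 1]. Setting s = f(s):
  5/12·s² + (109/228 − 1)·s + 2/19 = 0
  5/12·s² − (2/19 + 5/12)·s + 2/19 = 0
which factors as (s − 1)·(5/12·s − 2/19) = 0, giving roots s = 1 and s = (2/19)/(5/12) = 24/95.
Mean offspring μ = 109/228 + 2·5/12 = 299/228 > 1 (supercritical), so q < 1. The extinction probability is the smaller root: q = (2/19)/(5/12) = 24/95.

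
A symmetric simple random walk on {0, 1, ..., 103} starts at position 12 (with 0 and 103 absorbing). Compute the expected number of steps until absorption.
E[τ | X_0 = 12] = 1092

Let v_k = E[τ | X_0 = k]. Boundary: v_0 = v_103 = 0. Recurrence: v_k = 1 + (v_{k-1} + v_{k+1})/2 for 1 ≤ k ≤ 102. The particular solution to v_k − (v_{k-1} + v_{k+1})/2 = 1 is v_k = −k^2. Adding homogeneous solution A + B k and matching boundaries gives v_k = k (103 − k). Substituting k = 12: v_12 = 12 · 91 = 1092.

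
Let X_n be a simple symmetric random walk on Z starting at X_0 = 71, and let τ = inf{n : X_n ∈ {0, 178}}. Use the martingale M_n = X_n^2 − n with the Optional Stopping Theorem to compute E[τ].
E[τ] = 7597

M_n = X_n^2 − n is a martingale (since E[X_{n+1}^2 | F_n] = X_n^2 + 1). By OST (τ has finite mean in a bounded region), E[M_τ] = E[M_0] = X_0^2 − 0 = 71^2 = 5041. Also E[M_τ] = E[X_τ^2] − E[τ]. The walk exits at 0 or 178, with P(hit 178 first) = 71/178, so E[X_τ^2] = 178^2 · 71/178 + 0 = 12638. Thus E[τ] = E[X_τ^2] − E[M_τ] = 12638 − 5041 = 7597 = 71(178 − 71) = 7597.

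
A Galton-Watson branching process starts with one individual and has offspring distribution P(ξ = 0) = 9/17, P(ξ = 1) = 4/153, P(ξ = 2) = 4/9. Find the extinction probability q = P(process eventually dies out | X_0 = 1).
q = 1

Mean offspring μ = 0·9/17 + 1·4/153 + 2·4/9 = 140/153 ≤ 1. For μ ≤ 1 with offspring not concentrated at 1, the Galton-Watson process goes extinct almost surely, so q = 1.
(Algebraic check: The pgf is f(s) = 9/17 + 4/153·s + 4/9·s². The extinction probability q is the smallest fixed point of f in [0, 1]. Setting s = f(s):
  4/9·s² + (4/153 − 1)·s + 9/17 = 0
  4/9·s² − (9/17 + 4/9)·s + 9/17 = 0
which factors as (s − 1)·(4/9·s − 9/17) = 0, giving roots s = 1 and s = (9/17)/(4/9) = 81/68. Since 81/68 ≥ 1, the smallest root in [0, 1] is s = 1.)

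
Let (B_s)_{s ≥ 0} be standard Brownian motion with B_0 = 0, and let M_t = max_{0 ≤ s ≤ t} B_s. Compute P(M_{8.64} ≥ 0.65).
P(M_{8.64} ≥ 0.65) = 2·P(B_{8.64} ≥ 0.65) = 2(1 − Φ(0.65/√8.64)) ≈ 0.8250

By the reflection principle for Brownian motion, P(M_t ≥ a) = 2 · P(B_t ≥ a) for a ≥ 0. Since B_t ~ N(0, t), P(B_t ≥ 0.65) = 1 − Φ(0.65/√t) = 1 − Φ(0.65/√8.64) = 1 − Φ(0.2211). So
  P(M_{8.64} ≥ 0.65) = 2(1 − Φ(0.2211)) ≈ 0.8250.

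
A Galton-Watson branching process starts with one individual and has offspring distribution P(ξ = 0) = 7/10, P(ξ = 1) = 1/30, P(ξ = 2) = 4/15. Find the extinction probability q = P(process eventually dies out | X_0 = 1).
q = 1

Mean offspring μ = 0·7/10 + 1·1/30 + 2·4/15 = 17/30 ≤ 1. For μ ≤ 1 with offspring not concentrated at 1, the Galton-Watson process goes extinct almost surely, so q = 1.
(Algebraic check: The pgf is f(s) = 7/10 + 1/30·s + 4/15·s². The extinction probability q is the smallest fixed point of f in [0, 1]. Setting s = f(s):
  4/15·s² + (1/30 − 1)·s + 7/10 = 0
  4/15·s² − (7/10 + 4/15)·s + 7/10 = 0
which factors as (s − 1)·(4/15·s − 7/10) = 0, giving roots s = 1 and s = (7/10)/(4/15) = 21/8. Since 21/8 ≥ 1, the smallest root in [0, 1] is s = 1.)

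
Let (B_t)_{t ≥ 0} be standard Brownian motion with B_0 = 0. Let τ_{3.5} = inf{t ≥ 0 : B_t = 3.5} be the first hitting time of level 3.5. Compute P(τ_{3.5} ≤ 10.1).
P(τ_{3.5} ≤ 10.1) = 2(1 − Φ(3.5/√10.1)) = 2(1 − Φ(1.1013)) ≈ 0.2708

By the reflection principle for standard BM, P(τ_b ≤ t) = 2 · P(B_t ≥ b). Since B_t ~ N(0, t), P(B_t ≥ 3.5) = 1 − Φ(3.5/√t) = 1 − Φ(3.5/√10.1) = 1 − Φ(1.1013) ≈ 0.13538. Doubling: P(τ_{3.5} ≤ 10.1) ≈ 2 · 0.13538 = 0.27076 ≈ 0.2708.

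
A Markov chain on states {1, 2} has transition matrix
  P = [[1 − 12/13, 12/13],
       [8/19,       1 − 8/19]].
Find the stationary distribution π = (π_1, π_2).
π_1 = 26/83, π_2 = 57/83

Solve πP = π with π_1 + π_2 = 1. From πP = π: π_1 · (1 − 12/13) + π_2 · 8/19 = π_1 ⇒ π_2 · 8/19 = π_1 · 12/13 ⇒ π_2/π_1 = (12/13)/(8/19) = 57/26. Together with π_1 + π_2 = 1:
  π_1 = (8/19)/(12/13 + 8/19) = (8/19)/(332/247) = 26/83,
  π_2 = (12/13)/(12/13 + 8/19) = (12/13)/(332/247) = 57/83.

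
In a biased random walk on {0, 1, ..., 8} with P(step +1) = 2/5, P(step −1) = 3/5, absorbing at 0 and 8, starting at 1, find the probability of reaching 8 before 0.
P(hit 8 before 0) = (1 − (3/2)^1) / (1 − (3/2)^8) = 128/6305

Let u_k denote P(reach 8 before 0 | start at k). Boundary: u_0 = 0, u_8 = 1. Recurrence: u_k = 2/5·u_{k+1} + 3/5·u_{k-1} for 1 ≤ k ≤ 7. Try u_k = A + B·r^k with r = q/p = (3/5)/(2/5) = 3/2. Substitution satisfies the recurrence; boundary conditions give:
  u_k = (1 − r^k) / (1 − r^N) = (1 − (3/2)^1) / (1 − (3/2)^8) = 128/6305.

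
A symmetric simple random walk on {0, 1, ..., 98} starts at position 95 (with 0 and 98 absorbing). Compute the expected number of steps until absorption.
E[τ | X_0 = 95] = 285

Let v_k = E[τ | X_0 = k]. Boundary: v_0 = v_98 = 0. Recurrence: v_k = 1 + (v_{k-1} + v_{k+1})/2 for 1 ≤ k ≤ 97. The particular solution to v_k − (v_{k-1} + v_{k+1})/2 = 1 is v_k = −k^2. Adding homogeneous solution A + B k and matching boundaries gives v_k = k (98 − k). Substituting k = 95: v_95 = 95 · 3 = 285.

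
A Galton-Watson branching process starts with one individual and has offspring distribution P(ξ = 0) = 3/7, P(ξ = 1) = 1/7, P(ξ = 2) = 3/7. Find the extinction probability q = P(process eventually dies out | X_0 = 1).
q = 1

Mean offspring μ = 0·3/7 + 1·1/7 + 2·3/7 = 1 ≤ 1. For μ ≤ 1 with offspring not concentrated at 1, the Galton-Watson process goes extinct almost surely, so q = 1.
(Algebraic check: The pgf is f(s) = 3/7 + 1/7·s + 3/7·s². The extinction probability q is the smallest fixed point of f in [0, 1]. Setting s = f(s):
  3/7·s² + (1/7 − 1)·s + 3/7 = 0
  3/7·s² − (3/7 + 3/7)·s + 3/7 = 0
which factors as (s − 1)·(3/7·s − 3/7) = 0, giving roots s = 1 and s = (3/7)/(3/7) = 1. Since 1 ≥ 1, the smallest root in [0, 1] is s = 1.)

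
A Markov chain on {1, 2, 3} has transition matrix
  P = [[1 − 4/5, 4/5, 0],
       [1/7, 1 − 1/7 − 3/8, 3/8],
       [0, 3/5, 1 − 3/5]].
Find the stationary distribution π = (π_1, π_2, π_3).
π = (10/101, 56/101, 35/101)

This is a birth-death chain on three states, which satisfies detailed balance: π_1 · P_{12} = π_2 · P_{21} and π_2 · P_{23} = π_3 · P_{32}.
From π_1 · 4/5 = π_2 · 1/7: π_2/π_1 = (4/5)/(1/7) = 28/5.
From π_2 · 3/8 = π_3 · 3/5: π_3/π_2 = (3/8)/(3/5) = 5/8.
Take π_1 proportional to 1; then unnormalized π = (1, 28/5, 7/2). Normalize by dividing by the sum 101/10:
  π = (10/101, 56/101, 35/101).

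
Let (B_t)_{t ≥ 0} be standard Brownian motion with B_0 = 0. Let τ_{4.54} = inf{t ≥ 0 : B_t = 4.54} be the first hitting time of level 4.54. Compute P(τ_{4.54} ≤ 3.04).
P(τ_{4.54} ≤ 3.04) = 2(1 − Φ(4.54/√3.04)) = 2(1 − Φ(2.6039)) ≈ 0.0092

By the reflection principle for standard BM, P(τ_b ≤ t) = 2 · P(B_t ≥ b). Since B_t ~ N(0, t), P(B_t ≥ 4.54) = 1 − Φ(4.54/√t) = 1 − Φ(4.54/√3.04) = 1 − Φ(2.6039) ≈ 0.00461. Doubling: P(τ_{4.54} ≤ 3.04) ≈ 2 · 0.00461 = 0.00922 ≈ 0.0092.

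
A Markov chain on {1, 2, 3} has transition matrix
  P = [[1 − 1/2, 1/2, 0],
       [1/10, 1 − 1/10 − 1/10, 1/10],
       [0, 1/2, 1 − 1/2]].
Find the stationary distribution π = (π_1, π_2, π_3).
π = (1/7, 5/7, 1/7)

This is a birth-death chain on three states, which satisfies detailed balance: π_1 · P_{12} = π_2 · P_{21} and π_2 · P_{23} = π_3 · P_{32}.
From π_1 · 1/2 = π_2 · 1/10: π_2/π_1 = (1/2)/(1/10) = 5.
From π_2 · 1/10 = π_3 · 1/2: π_3/π_2 = (1/10)/(1/2) = 1/5.
Take π_1 proportional to 1; then unnormalized π = (1, 5, 1). Normalize by dividing by the sum 7:
  π = (1/7, 5/7, 1/7).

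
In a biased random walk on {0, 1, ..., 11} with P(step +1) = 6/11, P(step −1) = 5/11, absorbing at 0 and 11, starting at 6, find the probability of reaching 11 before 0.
P(hit 11 before 0) = (1 − (5/6)^6) / (1 − (5/6)^11) = 241297056/313968931

Let u_k denote P(reach 11 before 0 | start at k). Boundary: u_0 = 0, u_11 = 1. Recurrence: u_k = 6/11·u_{k+1} + 5/11·u_{k-1} for 1 ≤ k ≤ 10. Try u_k = A + B·r^k with r = q/p = (5/11)/(6/11) = 5/6. Substitution satisfies the recurrence; boundary conditions give:
  u_k = (1 − r^k) / (1 − r^N) = (1 − (5/6)^6) / (1 − (5/6)^11) = 241297056/313968931.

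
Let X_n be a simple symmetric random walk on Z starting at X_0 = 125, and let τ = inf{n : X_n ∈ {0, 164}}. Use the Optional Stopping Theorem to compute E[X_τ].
E[X_τ] = 125

X_n is a martingale and τ is a bounded-mean stopping time (indeed τ is finite a.s. with bounded expectation since the walk is in a bounded region). By the OST, E[X_τ] = E[X_0] = 125. Equivalently: E[X_τ] = 164 · P(hit 164 first) + 0 · P(hit 0 first) = 164 · (125/164) = 125.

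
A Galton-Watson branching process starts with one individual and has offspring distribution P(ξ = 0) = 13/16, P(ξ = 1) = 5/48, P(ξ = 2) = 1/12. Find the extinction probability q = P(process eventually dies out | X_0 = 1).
q = 1

Mean offspring μ = 0·13/16 + 1·5/48 + 2·1/12 = 13/48 ≤ 1. For μ ≤ 1 with offspring not concentrated at 1, the Galton-Watson process goes extinct almost surely, so q = 1.
(Algebraic check: The pgf is f(s) = 13/16 + 5/48·s + 1/12·s². The extinction probability q is the smallest fixed point of f in [0, 1]. Setting s = f(s):
  1/12·s² + (5/48 − 1)·s + 13/16 = 0
  1/12·s² − (13/16 + 1/12)·s + 13/16 = 0
which factors as (s − 1)·(1/12·s − 13/16) = 0, giving roots s = 1 and s = (13/16)/(1/12) = 39/4. Since 39/4 ≥ 1, the smallest root in [0, 1] is s = 1.)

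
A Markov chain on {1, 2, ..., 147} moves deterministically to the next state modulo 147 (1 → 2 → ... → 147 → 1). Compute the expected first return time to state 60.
E[T_60 | X_0 = 60] = 147

The chain cycles deterministically, so starting at state 60 it returns in exactly 147 steps. Equivalently, the stationary distribution is uniform π_j = 1/147 for every state j, so by Kac's formula E[T_60] = 1/π_60 = 147.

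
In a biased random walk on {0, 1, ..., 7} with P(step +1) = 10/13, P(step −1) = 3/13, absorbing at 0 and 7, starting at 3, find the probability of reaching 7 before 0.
P(hit 7 before 0) = (1 − (3/10)^3) / (1 − (3/10)^7) = 1390000/1428259

Let u_k denote P(reach 7 before 0 | start at k). Boundary: u_0 = 0, u_7 = 1. Recurrence: u_k = 10/13·u_{k+1} + 3/13·u_{k-1} for 1 ≤ k ≤ 6. Try u_k = A + B·r^k with r = q/p = (3/13)/(10/13) = 3/10. Substitution satisfies the recurrence; boundary conditions give:
  u_k = (1 − r^k) / (1 − r^N) = (1 − (3/10)^3) / (1 − (3/10)^7) = 1390000/1428259.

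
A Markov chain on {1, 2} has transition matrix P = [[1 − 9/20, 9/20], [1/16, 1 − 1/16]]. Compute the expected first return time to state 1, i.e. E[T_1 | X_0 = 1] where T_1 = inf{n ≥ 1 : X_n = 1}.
E[T_1 | X_0 = 1] = 1/π_1 = 41/5

For an irreducible recurrent Markov chain with stationary distribution π, E[T_i | X_0 = i] = 1/π_i (Kac's formula). Here π_1 = (1/16)/(9/20 + 1/16) = (1/16)/(41/80) = 5/41, so E[T_1 | X_0 = 1] = 1/π_1 = (9/20 + 1/16)/(1/16) = (41/80)/(1/16) = 41/5.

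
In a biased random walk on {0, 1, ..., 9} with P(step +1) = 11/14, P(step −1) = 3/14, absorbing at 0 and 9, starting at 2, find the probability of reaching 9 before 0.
P(hit 9 before 0) = (1 − (3/11)^2) / (1 − (3/11)^9) = 272820394/294741001

Let u_k denote P(reach 9 before 0 | start at k). Boundary: u_0 = 0, u_9 = 1. Recurrence: u_k = 11/14·u_{k+1} + 3/14·u_{k-1} for 1 ≤ k ≤ 8. Try u_k = A + B·r^k with r = q/p = (3/14)/(11/14) = 3/11. Substitution satisfies the recurrence; boundary conditions give:
  u_k = (1 − r^k) / (1 − r^N) = (1 − (3/11)^2) / (1 − (3/11)^9) = 272820394/294741001.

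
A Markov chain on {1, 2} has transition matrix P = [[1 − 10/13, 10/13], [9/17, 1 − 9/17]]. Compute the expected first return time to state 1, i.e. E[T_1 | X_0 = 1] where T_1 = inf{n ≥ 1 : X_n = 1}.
E[T_1 | X_0 = 1] = 1/π_1 = 287/117

For an irreducible recurrent Markov chain with stationary distribution π, E[T_i | X_0 = i] = 1/π_i (Kac's formula). Here π_1 = (9/17)/(10/13 + 9/17) = (9/17)/(287/221) = 117/287, so E[T_1 | X_0 = 1] = 1/π_1 = (10/13 + 9/17)/(9/17) = (287/221)/(9/17) = 287/117.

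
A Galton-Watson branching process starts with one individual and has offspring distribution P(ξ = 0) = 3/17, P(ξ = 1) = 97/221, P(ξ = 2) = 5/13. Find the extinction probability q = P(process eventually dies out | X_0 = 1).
q = 39/85

The pgf is f(s) = 3/17 + 97/221·s + 5/13·s². The extinction probability q is the smallest fixed point of f in [0, 1]. Setting s = f(s):
  5/13·s² + (97/221 − 1)·s + 3/17 = 0
  5/13·s² − (3/17 + 5/13)·s + 3/17 = 0
which factors as (s − 1)·(5/13·s − 3/17) = 0, giving roots s = 1 and s = (3/17)/(5/13) = 39/85.
Mean offspring μ = 97/221 + 2·5/13 = 267/221 > 1 (supercritical), so q < 1. The extinction probability is the smaller root: q = (3/17)/(5/13) = 39/85.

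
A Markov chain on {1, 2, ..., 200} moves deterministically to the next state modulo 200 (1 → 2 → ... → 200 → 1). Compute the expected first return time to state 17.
E[T_17 | X_0 = 17] = 200

The chain cycles deterministically, so starting at state 17 it returns in exactly 200 steps. Equivalently, the stationary distribution is uniform π_j = 1/200 for every state j, so by Kac's formula E[T_17] = 1/π_17 = 200.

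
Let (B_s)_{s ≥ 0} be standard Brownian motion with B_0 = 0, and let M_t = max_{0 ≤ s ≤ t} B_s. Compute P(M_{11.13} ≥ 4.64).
P(M_{11.13} ≥ 4.64) = 2·P(B_{11.13} ≥ 4.64) = 2(1 − Φ(4.64/√11.13)) ≈ 0.1643

By the reflection principle for Brownian motion, P(M_t ≥ a) = 2 · P(B_t ≥ a) for a ≥ 0. Since B_t ~ N(0, t), P(B_t ≥ 4.64) = 1 − Φ(4.64/√t) = 1 − Φ(4.64/√11.13) = 1 − Φ(1.3908). So
  P(M_{11.13} ≥ 4.64) = 2(1 − Φ(1.3908)) ≈ 0.1643.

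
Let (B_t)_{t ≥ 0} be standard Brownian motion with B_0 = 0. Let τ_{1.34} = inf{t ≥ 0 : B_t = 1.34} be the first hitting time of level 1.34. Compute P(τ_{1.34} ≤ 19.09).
P(τ_{1.34} ≤ 19.09) = 2(1 − Φ(1.34/√19.09)) = 2(1 − Φ(0.3067)) ≈ 0.7591

By the reflection principle for standard BM, P(τ_b ≤ t) = 2 · P(B_t ≥ b). Since B_t ~ N(0, t), P(B_t ≥ 1.34) = 1 − Φ(1.34/√t) = 1 − Φ(1.34/√19.09) = 1 − Φ(0.3067) ≈ 0.37954. Doubling: P(τ_{1.34} ≤ 19.09) ≈ 2 · 0.37954 = 0.75908 ≈ 0.7591.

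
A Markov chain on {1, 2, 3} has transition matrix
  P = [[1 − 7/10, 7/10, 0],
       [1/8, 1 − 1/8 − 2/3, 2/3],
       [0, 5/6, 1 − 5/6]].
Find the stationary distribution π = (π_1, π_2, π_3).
π = (25/277, 140/277, 112/277)

This is a birth-death chain on three states, which satisfies detailed balance: π_1 · P_{12} = π_2 · P_{21} and π_2 · P_{23} = π_3 · P_{32}.
From π_1 · 7/10 = π_2 · 1/8: π_2/π_1 = (7/10)/(1/8) = 28/5.
From π_2 · 2/3 = π_3 · 5/6: π_3/π_2 = (2/3)/(5/6) = 4/5.
Take π_1 proportional to 1; then unnormalized π = (1, 28/5, 112/25). Normalize by dividing by the sum 277/25:
  π = (25/277, 140/277, 112/277).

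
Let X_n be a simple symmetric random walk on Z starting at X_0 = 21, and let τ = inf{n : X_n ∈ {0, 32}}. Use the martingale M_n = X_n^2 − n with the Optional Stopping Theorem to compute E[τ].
E[τ] = 231

M_n = X_n^2 − n is a martingale (since E[X_{n+1}^2 | F_n] = X_n^2 + 1). By OST (τ has finite mean in a bounded region), E[M_τ] = E[M_0] = X_0^2 − 0 = 21^2 = 441. Also E[M_τ] = E[X_τ^2] − E[τ]. The walk exits at 0 or 32, with P(hit 32 first) = 21/32, so E[X_τ^2] = 32^2 · 21/32 + 0 = 672. Thus E[τ] = E[X_τ^2] − E[M_τ] = 672 − 441 = 231 = 21(32 − 21) = 231.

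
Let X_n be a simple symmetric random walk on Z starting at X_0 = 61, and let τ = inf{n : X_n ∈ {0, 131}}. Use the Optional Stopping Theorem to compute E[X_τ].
E[X_τ] = 61

X_n is a martingale and τ is a bounded-mean stopping time (indeed τ is finite a.s. with bounded expectation since the walk is in a bounded region). By the OST, E[X_τ] = E[X_0] = 61. Equivalently: E[X_τ] = 131 · P(hit 131 first) + 0 · P(hit 0 first) = 131 · (61/131) = 61.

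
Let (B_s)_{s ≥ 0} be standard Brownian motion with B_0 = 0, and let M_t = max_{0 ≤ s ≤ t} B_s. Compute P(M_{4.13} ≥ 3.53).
P(M_{4.13} ≥ 3.53) = 2·P(B_{4.13} ≥ 3.53) = 2(1 − Φ(3.53/√4.13)) ≈ 0.0824

By the reflection principle for Brownian motion, P(M_t ≥ a) = 2 · P(B_t ≥ a) for a ≥ 0. Since B_t ~ N(0, t), P(B_t ≥ 3.53) = 1 − Φ(3.53/√t) = 1 − Φ(3.53/√4.13) = 1 − Φ(1.7370). So
  P(M_{4.13} ≥ 3.53) = 2(1 − Φ(1.7370)) ≈ 0.0824.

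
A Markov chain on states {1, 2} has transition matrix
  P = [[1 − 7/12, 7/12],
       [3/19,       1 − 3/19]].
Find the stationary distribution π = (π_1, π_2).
π_1 = 36/169, π_2 = 133/169

Solve πP = π with π_1 + π_2 = 1. From πP = π: π_1 · (1 − 7/12) + π_2 · 3/19 = π_1 ⇒ π_2 · 3/19 = π_1 · 7/12 ⇒ π_2/π_1 = (7/12)/(3/19) = 133/36. Together with π_1 + π_2 = 1:
  π_1 = (3/19)/(7/12 + 3/19) = (3/19)/(169/228) = 36/169,
  π_2 = (7/12)/(7/12 + 3/19) = (7/12)/(169/228) = 133/169.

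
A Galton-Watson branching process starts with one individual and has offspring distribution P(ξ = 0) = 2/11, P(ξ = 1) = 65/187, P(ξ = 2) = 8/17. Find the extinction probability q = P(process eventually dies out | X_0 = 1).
q = 17/44

The pgf is f(s) = 2/11 + 65/187·s + 8/17·s². The extinction probability q is the smallest fixed point of f in [0, 1]. Setting s = f(s):
  8/17·s² + (65/187 − 1)·s + 2/11 = 0
  8/17·s² − (2/11 + 8/17)·s + 2/11 = 0
which factors as (s − 1)·(8/17·s − 2/11) = 0, giving roots s = 1 and s = (2/11)/(8/17) = 17/44.
Mean offspring μ = 65/187 + 2·8/17 = 241/187 > 1 (supercritical), so q < 1. The extinction probability is the smaller root: q = (2/11)/(8/17) = 17/44.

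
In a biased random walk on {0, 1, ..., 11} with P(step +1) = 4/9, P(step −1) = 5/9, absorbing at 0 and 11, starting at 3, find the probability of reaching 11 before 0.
P(hit 11 before 0) = (1 − (5/4)^3) / (1 − (5/4)^11) = 3997696/44633821

Let u_k denote P(reach 11 before 0 | start at k). Boundary: u_0 = 0, u_11 = 1. Recurrence: u_k = 4/9·u_{k+1} + 5/9·u_{k-1} for 1 ≤ k ≤ 10. Try u_k = A + B·r^k with r = q/p = (5/9)/(4/9) = 5/4. Substitution satisfies the recurrence; boundary conditions give:
  u_k = (1 − r^k) / (1 − r^N) = (1 − (5/4)^3) / (1 − (5/4)^11) = 3997696/44633821.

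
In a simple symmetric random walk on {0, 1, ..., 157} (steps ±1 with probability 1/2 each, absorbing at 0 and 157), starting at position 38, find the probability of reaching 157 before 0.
P(hit 157 before 0) = 38/157

Let u_k = P(hit 157 before 0 | start at k). Then u_0 = 0, u_157 = 1, and u_k = u_{k-1}/2 + u_{k+1}/2 for 1 ≤ k ≤ 156. This harmonic recurrence is solved by u_k = k/157, giving u_38 = 38/157.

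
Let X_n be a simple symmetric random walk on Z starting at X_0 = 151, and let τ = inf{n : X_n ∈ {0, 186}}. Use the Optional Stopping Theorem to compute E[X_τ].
E[X_τ] = 151

X_n is a martingale and τ is a bounded-mean stopping time (indeed τ is finite a.s. with bounded expectation since the walk is in a bounded region). By the OST, E[X_τ] = E[X_0] = 151. Equivalently: E[X_τ] = 186 · P(hit 186 first) + 0 · P(hit 0 first) = 186 · (151/186) = 151.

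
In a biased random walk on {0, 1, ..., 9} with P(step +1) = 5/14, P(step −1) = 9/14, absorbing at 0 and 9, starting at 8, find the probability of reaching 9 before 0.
P(hit 9 before 0) = (1 − (9/5)^8) / (1 − (9/5)^9) = 53320120/96366841

Let u_k denote P(reach 9 before 0 | start at k). Boundary: u_0 = 0, u_9 = 1. Recurrence: u_k = 5/14·u_{k+1} + 9/14·u_{k-1} for 1 ≤ k ≤ 8. Try u_k = A + B·r^k with r = q/p = (9/14)/(5/14) = 9/5. Substitution satisfies the recurrence; boundary conditions give:
  u_k = (1 − r^k) / (1 − r^N) = (1 − (9/5)^8) / (1 − (9/5)^9) = 53320120/96366841.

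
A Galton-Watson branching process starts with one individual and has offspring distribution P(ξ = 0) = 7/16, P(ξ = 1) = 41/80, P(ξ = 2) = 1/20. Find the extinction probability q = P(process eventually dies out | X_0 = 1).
q = 1

Mean offspring μ = 0·7/16 + 1·41/80 + 2·1/20 = 49/80 ≤ 1. For μ ≤ 1 with offspring not concentrated at 1, the Galton-Watson process goes extinct almost surely, so q = 1.
(Algebraic check: The pgf is f(s) = 7/16 + 41/80·s + 1/20·s². The extinction probability q is the smallest fixed point of f in [0, 1]. Setting s = f(s):
  1/20·s² + (41/80 − 1)·s + 7/16 = 0
  1/20·s² − (7/16 + 1/20)·s + 7/16 = 0
which factors as (s − 1)·(1/20·s − 7/16) = 0, giving roots s = 1 and s = (7/16)/(1/20) = 35/4. Since 35/4 ≥ 1, the smallest root in [0, 1] is s = 1.)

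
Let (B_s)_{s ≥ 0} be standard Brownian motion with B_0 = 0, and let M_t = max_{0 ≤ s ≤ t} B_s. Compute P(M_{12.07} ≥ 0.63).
P(M_{12.07} ≥ 0.63) = 2·P(B_{12.07} ≥ 0.63) = 2(1 − Φ(0.63/√12.07)) ≈ 0.8561

By the reflection principle for Brownian motion, P(M_t ≥ a) = 2 · P(B_t ≥ a) for a ≥ 0. Since B_t ~ N(0, t), P(B_t ≥ 0.63) = 1 − Φ(0.63/√t) = 1 − Φ(0.63/√12.07) = 1 − Φ(0.1813). So
  P(M_{12.07} ≥ 0.63) = 2(1 − Φ(0.1813)) ≈ 0.8561.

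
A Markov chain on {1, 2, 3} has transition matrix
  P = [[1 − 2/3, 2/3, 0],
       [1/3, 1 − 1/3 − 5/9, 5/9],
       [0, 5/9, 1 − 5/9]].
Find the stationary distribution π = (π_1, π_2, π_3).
π = (1/5, 2/5, 2/5)

This is a birth-death chain on three states, which satisfies detailed balance: π_1 · P_{12} = π_2 · P_{21} and π_2 · P_{23} = π_3 · P_{32}.
From π_1 · 2/3 = π_2 · 1/3: π_2/π_1 = (2/3)/(1/3) = 2.
From π_2 · 5/9 = π_3 · 5/9: π_3/π_2 = (5/9)/(5/9) = 1.
Take π_1 proportional to 1; then unnormalized π = (1, 2, 2). Normalize by dividing by the sum 5:
  π = (1/5, 2/5, 2/5).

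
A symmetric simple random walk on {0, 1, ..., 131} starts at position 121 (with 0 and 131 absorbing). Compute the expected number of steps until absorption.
E[τ | X_0 = 121] = 1210

Let v_k = E[τ | X_0 = k]. Boundary: v_0 = v_131 = 0. Recurrence: v_k = 1 + (v_{k-1} + v_{k+1})/2 for 1 ≤ k ≤ 130. The particular solution to v_k − (v_{k-1} + v_{k+1})/2 = 1 is v_k = −k^2. Adding homogeneous solution A + B k and matching boundaries gives v_k = k (131 − k). Substituting k = 121: v_121 = 121 · 10 = 1210.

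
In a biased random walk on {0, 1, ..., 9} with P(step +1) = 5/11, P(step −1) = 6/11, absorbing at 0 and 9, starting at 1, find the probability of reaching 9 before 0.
P(hit 9 before 0) = (1 − (6/5)^1) / (1 − (6/5)^9) = 390625/8124571

Let u_k denote P(reach 9 before 0 | start at k). Boundary: u_0 = 0, u_9 = 1. Recurrence: u_k = 5/11·u_{k+1} + 6/11·u_{k-1} for 1 ≤ k ≤ 8. Try u_k = A + B·r^k with r = q/p = (6/11)/(5/11) = 6/5. Substitution satisfies the recurrence; boundary conditions give:
  u_k = (1 − r^k) / (1 − r^N) = (1 − (6/5)^1) / (1 − (6/5)^9) = 390625/8124571.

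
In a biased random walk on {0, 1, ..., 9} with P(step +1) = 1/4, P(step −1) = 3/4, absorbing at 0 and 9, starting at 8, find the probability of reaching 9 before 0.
P(hit 9 before 0) = (1 − (3)^8) / (1 − (3)^9) = 3280/9841

Let u_k denote P(reach 9 before 0 | start at k). Boundary: u_0 = 0, u_9 = 1. Recurrence: u_k = 1/4·u_{k+1} + 3/4·u_{k-1} for 1 ≤ k ≤ 8. Try u_k = A + B·r^k with r = q/p = (3/4)/(1/4) = 3. Substitution satisfies the recurrence; boundary conditions give:
  u_k = (1 − r^k) / (1 − r^N) = (1 − (3)^8) / (1 − (3)^9) = 3280/9841.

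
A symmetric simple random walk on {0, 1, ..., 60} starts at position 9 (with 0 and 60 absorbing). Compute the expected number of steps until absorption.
E[τ | X_0 = 9] = 459

Let v_k = E[τ | X_0 = k]. Boundary: v_0 = v_60 = 0. Recurrence: v_k = 1 + (v_{k-1} + v_{k+1})/2 for 1 ≤ k ≤ 59. The particular solution to v_k − (v_{k-1} + v_{k+1})/2 = 1 is v_k = −k^2. Adding homogeneous solution A + B k and matching boundaries gives v_k = k (60 − k). Substituting k = 9: v_9 = 9 · 51 = 459.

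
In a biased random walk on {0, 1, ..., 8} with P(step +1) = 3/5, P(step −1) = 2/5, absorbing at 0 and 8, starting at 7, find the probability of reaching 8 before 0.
P(hit 8 before 0) = (1 − (2/3)^7) / (1 − (2/3)^8) = 6177/6305

Let u_k denote P(reach 8 before 0 | start at k). Boundary: u_0 = 0, u_8 = 1. Recurrence: u_k = 3/5·u_{k+1} + 2/5·u_{k-1} for 1 ≤ k ≤ 7. Try u_k = A + B·r^k with r = q/p = (2/5)/(3/5) = 2/3. Substitution satisfies the recurrence; boundary conditions give:
  u_k = (1 − r^k) / (1 − r^N) = (1 − (2/3)^7) / (1 − (2/3)^8) = 6177/6305.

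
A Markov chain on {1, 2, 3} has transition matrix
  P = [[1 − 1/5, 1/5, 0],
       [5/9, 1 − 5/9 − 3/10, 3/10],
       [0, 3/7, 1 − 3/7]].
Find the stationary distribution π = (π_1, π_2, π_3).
π = (250/403, 90/403, 63/403)

This is a birth-death chain on three states, which satisfies detailed balance: π_1 · P_{12} = π_2 · P_{21} and π_2 · P_{23} = π_3 · P_{32}.
From π_1 · 1/5 = π_2 · 5/9: π_2/π_1 = (1/5)/(5/9) = 9/25.
From π_2 · 3/10 = π_3 · 3/7: π_3/π_2 = (3/10)/(3/7) = 7/10.
Take π_1 proportional to 1; then unnormalized π = (1, 9/25, 63/250). Normalize by dividing by the sum 403/250:
  π = (250/403, 90/403, 63/403).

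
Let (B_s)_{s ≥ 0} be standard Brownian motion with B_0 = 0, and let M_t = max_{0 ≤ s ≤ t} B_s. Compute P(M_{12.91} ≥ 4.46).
P(M_{12.91} ≥ 4.46) = 2·P(B_{12.91} ≥ 4.46) = 2(1 − Φ(4.46/√12.91)) ≈ 0.2145

By the reflection principle for Brownian motion, P(M_t ≥ a) = 2 · P(B_t ≥ a) for a ≥ 0. Since B_t ~ N(0, t), P(B_t ≥ 4.46) = 1 − Φ(4.46/√t) = 1 − Φ(4.46/√12.91) = 1 − Φ(1.2413). So
  P(M_{12.91} ≥ 4.46) = 2(1 − Φ(1.2413)) ≈ 0.2145.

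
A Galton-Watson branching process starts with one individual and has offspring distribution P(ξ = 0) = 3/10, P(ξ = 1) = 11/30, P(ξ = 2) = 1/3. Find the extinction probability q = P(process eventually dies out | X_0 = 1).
q = 9/10

The pgf is f(s) = 3/10 + 11/30·s + 1/3·s². The extinction probability q is the smallest fixed point of f in [0, 1]. Setting s = f(s):
  1/3·s² + (11/30 − 1)·s + 3/10 = 0
  1/3·s² − (3/10 + 1/3)·s + 3/10 = 0
which factors as (s − 1)·(1/3·s − 3/10) = 0, giving roots s = 1 and s = (3/10)/(1/3) = 9/10.
Mean offspring μ = 11/30 + 2·1/3 = 31/30 > 1 (supercritical), so q < 1. The extinction probability is the smaller root: q = (3/10)/(1/3) = 9/10.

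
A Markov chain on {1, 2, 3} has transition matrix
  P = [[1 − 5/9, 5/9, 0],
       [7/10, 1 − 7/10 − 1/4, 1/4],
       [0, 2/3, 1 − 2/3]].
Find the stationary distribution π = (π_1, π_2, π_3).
π = (252/527, 200/527, 75/527)

This is a birth-death chain on three states, which satisfies detailed balance: π_1 · P_{12} = π_2 · P_{21} and π_2 · P_{23} = π_3 · P_{32}.
From π_1 · 5/9 = π_2 · 7/10: π_2/π_1 = (5/9)/(7/10) = 50/63.
From π_2 · 1/4 = π_3 · 2/3: π_3/π_2 = (1/4)/(2/3) = 3/8.
Take π_1 proportional to 1; then unnormalized π = (1, 50/63, 25/84). Normalize by dividing by the sum 527/252:
  π = (252/527, 200/527, 75/527).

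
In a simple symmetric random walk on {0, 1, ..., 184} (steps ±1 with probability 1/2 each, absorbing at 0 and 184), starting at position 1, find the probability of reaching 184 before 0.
P(hit 184 before 0) = 1/184

Let u_k = P(hit 184 before 0 | start at k). Then u_0 = 0, u_184 = 1, and u_k = u_{k-1}/2 + u_{k+1}/2 for 1 ≤ k ≤ 183. This harmonic recurrence is solved by u_k = k/184, giving u_1 = 1/184.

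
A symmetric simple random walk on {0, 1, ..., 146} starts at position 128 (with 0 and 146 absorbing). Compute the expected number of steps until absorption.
E[τ | X_0 = 128] = 2304

Let v_k = E[τ | X_0 = k]. Boundary: v_0 = v_146 = 0. Recurrence: v_k = 1 + (v_{k-1} + v_{k+1})/2 for 1 ≤ k ≤ 145. The particular solution to v_k − (v_{k-1} + v_{k+1})/2 = 1 is v_k = −k^2. Adding homogeneous solution A + B k and matching boundaries gives v_k = k (146 − k). Substituting k = 128: v_128 = 128 · 18 = 2304.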